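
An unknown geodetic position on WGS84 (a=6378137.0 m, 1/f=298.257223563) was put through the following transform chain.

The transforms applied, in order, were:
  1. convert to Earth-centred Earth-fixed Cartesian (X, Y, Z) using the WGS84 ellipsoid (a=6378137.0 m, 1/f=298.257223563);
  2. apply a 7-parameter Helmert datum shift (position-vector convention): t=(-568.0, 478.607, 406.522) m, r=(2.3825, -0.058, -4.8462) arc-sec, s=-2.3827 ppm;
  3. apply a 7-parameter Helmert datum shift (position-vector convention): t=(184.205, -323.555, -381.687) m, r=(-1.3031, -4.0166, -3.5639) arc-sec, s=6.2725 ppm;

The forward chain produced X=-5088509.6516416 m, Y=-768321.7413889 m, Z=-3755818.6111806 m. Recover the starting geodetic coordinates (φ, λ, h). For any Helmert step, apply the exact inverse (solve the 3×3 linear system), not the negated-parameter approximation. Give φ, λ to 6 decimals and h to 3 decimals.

start: X=-5088509.6516, Y=-768321.7414, Z=-3755818.6112 m
→ Helmert⁻¹: X=-5088721.7947, Y=-768057.5689, Z=-3755319.1278
→ Helmert⁻¹: X=-5088148.9137, Y=-768700.9345, Z=-3755724.2888
→ geod (Bowring, a=6378137.000): φ=-36.30727200°, λ=-171.40890900°, h=4.5080 m

φ=-36.307272°, λ=-171.408909°, h=4.508 m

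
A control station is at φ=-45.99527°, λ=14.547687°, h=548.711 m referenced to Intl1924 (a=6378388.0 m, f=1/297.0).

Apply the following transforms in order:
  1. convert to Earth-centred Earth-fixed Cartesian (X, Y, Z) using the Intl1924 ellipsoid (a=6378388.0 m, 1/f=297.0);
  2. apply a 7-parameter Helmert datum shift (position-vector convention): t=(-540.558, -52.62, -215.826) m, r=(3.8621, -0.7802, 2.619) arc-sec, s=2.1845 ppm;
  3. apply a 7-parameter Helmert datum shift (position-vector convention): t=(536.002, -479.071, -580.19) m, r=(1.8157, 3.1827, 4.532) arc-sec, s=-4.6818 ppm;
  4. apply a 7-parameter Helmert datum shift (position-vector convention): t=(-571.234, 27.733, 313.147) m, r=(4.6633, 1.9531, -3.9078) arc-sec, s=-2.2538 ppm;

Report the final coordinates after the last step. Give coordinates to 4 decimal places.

X=4296248.2471 m, Y=1114872.5609 m, Z=-4565856.1432 m

start: φ=-45.995270°, λ=14.547687°, h=548.711 m
→ ECEF (a=6378388.000, f=1/297.0): X=4296958.4042, Y=1115085.3590, Z=-4565360.1398
→ Helmert 7p (PV): X=4296430.3430, Y=1115175.2166, Z=-4565548.8066
→ Helmert 7p (PV): X=4296851.2809, Y=1114825.5135, Z=-4566164.0994
→ Helmert 7p (PV): X=4296248.2471, Y=1114872.5609, Z=-4565856.1432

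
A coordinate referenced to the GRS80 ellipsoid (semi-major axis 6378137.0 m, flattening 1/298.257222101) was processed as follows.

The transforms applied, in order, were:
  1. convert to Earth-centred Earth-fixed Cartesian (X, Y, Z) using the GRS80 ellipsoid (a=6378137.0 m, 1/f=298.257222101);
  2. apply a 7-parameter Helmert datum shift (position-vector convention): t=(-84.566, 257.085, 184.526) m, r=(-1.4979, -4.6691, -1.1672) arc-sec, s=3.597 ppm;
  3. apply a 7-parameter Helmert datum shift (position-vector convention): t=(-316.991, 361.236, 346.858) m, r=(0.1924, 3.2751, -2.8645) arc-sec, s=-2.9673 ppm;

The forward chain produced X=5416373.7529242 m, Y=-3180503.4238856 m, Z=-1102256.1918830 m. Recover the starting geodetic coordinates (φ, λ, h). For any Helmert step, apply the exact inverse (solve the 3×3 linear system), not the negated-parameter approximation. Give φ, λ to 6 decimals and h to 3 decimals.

φ=-10.023243°, λ=-30.423393°, h=364.074 m

start: X=5416373.7529, Y=-3180503.4239, Z=-1102256.1919 m
→ Helmert⁻¹: X=5416768.4962, Y=-3180799.9016, Z=-1102517.3465
→ Helmert⁻¹: X=5416826.6139, Y=-3181006.8831, Z=-1102843.6243
→ geod (Bowring, a=6378137.000): φ=-10.02324300°, λ=-30.42339300°, h=364.0740 m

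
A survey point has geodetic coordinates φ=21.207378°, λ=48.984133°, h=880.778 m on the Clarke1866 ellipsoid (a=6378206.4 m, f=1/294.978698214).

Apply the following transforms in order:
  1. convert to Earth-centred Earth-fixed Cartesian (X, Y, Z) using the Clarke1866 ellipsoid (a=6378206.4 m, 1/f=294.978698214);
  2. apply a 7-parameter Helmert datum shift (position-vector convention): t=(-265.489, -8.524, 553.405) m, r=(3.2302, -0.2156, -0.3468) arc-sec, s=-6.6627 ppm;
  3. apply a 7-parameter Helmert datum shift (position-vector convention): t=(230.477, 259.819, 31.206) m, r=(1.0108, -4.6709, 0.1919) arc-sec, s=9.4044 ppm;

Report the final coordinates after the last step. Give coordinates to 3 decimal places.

X=3904530.935 m, Y=4489437.693 m, Z=2293774.570 m

start: φ=21.207378°, λ=48.984133°, h=880.778 m
→ ECEF (a=6378206.400, f=1/294.978698214): X=3904606.2097, Y=4489224.1720, Z=2292998.8684
→ Helmert 7p (PV): X=3904319.8565, Y=4489143.2636, Z=2293611.3800
→ Helmert 7p (PV): X=3904530.9351, Y=4489437.6928, Z=2293774.5700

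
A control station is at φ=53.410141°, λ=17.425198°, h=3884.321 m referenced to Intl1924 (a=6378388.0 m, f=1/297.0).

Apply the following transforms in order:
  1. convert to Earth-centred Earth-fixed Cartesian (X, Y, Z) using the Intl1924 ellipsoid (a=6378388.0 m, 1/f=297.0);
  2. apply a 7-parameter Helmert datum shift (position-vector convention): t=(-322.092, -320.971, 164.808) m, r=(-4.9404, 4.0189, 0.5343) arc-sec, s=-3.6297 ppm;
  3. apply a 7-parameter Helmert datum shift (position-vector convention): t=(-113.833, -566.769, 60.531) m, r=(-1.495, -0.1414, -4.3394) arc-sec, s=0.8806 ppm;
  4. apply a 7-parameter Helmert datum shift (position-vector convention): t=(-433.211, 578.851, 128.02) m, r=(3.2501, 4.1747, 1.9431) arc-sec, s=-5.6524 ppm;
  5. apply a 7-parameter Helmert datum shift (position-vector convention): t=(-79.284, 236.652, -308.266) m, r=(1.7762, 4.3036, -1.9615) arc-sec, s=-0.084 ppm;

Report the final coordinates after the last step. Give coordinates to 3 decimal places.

X=3637009.561 m, Y=1141616.861 m, Z=5100879.460 m

start: φ=53.410141°, λ=17.425198°, h=3884.321 m
→ ECEF (a=6378388.000, f=1/297.0): X=3637662.1074, Y=1141731.3589, Z=5101103.3497
→ Helmert 7p (PV): X=3637423.2448, Y=1141537.8464, Z=5101151.4193
→ Helmert 7p (PV): X=3637333.1336, Y=1140932.5315, Z=5101210.6621
→ Helmert 7p (PV): X=3636971.8604, Y=1141458.8195, Z=5101254.2081
→ Helmert 7p (PV): X=3637009.5605, Y=1141616.8612, Z=5100879.4596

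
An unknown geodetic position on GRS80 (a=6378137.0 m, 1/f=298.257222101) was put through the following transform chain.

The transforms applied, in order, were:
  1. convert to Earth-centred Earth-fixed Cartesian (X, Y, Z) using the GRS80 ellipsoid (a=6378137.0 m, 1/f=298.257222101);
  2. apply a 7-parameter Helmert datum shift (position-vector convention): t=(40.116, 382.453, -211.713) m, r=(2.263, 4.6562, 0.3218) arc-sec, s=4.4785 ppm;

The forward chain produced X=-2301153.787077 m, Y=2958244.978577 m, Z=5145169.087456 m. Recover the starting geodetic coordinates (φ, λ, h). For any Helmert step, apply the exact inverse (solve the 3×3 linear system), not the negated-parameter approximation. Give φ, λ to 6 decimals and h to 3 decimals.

φ=54.114245°, λ=127.883419°, h=1315.021 m

start: X=-2301153.7871, Y=2958244.9786, Z=5145169.0875 m
→ Helmert⁻¹: X=-2301295.1314, Y=2957909.3197, Z=5145273.3556
→ geod (Bowring, a=6378137.000): φ=54.11424500°, λ=127.88341900°, h=1315.0210 m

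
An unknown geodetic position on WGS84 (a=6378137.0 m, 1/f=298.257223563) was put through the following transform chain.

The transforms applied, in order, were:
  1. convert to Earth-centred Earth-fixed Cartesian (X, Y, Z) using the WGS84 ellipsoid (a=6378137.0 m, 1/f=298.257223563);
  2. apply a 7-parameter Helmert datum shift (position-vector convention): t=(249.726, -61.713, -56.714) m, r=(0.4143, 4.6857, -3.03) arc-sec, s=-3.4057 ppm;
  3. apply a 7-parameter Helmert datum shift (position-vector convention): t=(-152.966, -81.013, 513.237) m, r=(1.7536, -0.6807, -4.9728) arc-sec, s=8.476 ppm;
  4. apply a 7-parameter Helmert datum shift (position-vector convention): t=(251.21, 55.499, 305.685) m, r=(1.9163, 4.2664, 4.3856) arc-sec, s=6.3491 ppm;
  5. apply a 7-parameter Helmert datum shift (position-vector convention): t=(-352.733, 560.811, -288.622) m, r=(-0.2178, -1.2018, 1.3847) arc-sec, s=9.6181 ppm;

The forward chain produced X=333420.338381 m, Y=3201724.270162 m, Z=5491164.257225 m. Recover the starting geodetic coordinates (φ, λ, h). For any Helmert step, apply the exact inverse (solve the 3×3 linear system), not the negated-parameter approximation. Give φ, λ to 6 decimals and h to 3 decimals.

φ=59.788457°, λ=84.057961°, h=2165.239 m

start: X=333420.3384, Y=3201724.2702, Z=5491164.2572 m
→ Helmert⁻¹: X=333823.3466, Y=3201124.6308, Z=5491401.4975
→ Helmert⁻¹: X=333524.5032, Y=3201092.7310, Z=5491038.1082
→ Helmert⁻¹: X=333615.5830, Y=3201201.3323, Z=5490450.0173
→ Helmert⁻¹: X=333195.2380, Y=3201289.8707, Z=5490526.5695
→ geod (Bowring, a=6378137.000): φ=59.78845700°, λ=84.05796100°, h=2165.2390 m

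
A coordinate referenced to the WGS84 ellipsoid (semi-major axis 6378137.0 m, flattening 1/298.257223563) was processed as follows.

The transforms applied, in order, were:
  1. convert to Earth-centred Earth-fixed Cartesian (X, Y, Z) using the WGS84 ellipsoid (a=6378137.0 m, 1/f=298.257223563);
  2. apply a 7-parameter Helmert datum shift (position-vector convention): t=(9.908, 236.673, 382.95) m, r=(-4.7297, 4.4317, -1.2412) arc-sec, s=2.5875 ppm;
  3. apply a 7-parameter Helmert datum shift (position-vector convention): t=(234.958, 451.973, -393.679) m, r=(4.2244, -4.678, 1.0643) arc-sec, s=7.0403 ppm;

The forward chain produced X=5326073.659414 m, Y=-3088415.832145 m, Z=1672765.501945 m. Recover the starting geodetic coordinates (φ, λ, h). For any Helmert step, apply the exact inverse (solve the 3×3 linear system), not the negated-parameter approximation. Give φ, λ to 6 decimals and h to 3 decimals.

φ=15.297407°, λ=-30.114704°, h=3341.127 m

start: X=5326073.6594, Y=-3088415.8321, Z=1672765.5019 m
→ Helmert⁻¹: X=5325823.2131, Y=-3088839.2736, Z=1673089.8749
→ Helmert⁻¹: X=5325782.1734, Y=-3089074.2622, Z=1672746.1906
→ geod (Bowring, a=6378137.000): φ=15.29740700°, λ=-30.11470400°, h=3341.1270 m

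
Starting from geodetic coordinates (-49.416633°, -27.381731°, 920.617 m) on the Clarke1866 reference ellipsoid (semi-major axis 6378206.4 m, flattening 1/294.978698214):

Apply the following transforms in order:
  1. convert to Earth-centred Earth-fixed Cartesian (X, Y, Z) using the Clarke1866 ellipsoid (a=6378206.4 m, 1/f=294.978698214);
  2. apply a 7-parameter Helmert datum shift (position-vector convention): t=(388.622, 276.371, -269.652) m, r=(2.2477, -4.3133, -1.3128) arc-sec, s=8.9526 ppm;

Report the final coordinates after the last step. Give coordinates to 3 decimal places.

X=3692735.277 m, Y=-1912085.985 m, Z=-4821581.282 m

start: φ=-49.416633°, λ=-27.381731°, h=920.617 m
→ ECEF (a=6378206.400, f=1/294.978698214): X=3692224.9500, Y=-1912374.2749, Z=-4821324.8375
→ Helmert 7p (PV): X=3692735.2773, Y=-1912085.9853, Z=-4821581.2820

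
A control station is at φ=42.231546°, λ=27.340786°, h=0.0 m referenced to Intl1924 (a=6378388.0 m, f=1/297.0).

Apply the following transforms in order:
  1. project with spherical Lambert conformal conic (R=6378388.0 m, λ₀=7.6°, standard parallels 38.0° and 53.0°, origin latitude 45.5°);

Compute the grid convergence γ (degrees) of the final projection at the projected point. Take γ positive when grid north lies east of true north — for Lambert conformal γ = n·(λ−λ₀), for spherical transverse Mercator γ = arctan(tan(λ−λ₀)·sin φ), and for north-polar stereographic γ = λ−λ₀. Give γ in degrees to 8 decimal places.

14.12079566

start: φ=42.231546°, λ=27.340786°, h=0.000 m
→ into lcc (λ₀=7.6°): φ=42.23154600°, λ−λ₀=19.74078600°
convergence γ = 14.12079566°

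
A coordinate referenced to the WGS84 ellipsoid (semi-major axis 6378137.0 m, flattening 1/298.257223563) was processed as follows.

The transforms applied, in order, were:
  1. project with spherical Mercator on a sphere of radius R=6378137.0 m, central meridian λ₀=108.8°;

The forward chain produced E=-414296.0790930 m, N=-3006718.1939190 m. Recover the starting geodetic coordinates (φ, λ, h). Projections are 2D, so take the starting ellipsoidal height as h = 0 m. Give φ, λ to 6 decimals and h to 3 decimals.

start: E=-414296.0791, N=-3006718.1939 m
→ merc⁻¹: φ=-26.06164700°, λ=105.07831500°

φ=-26.061647°, λ=105.078315°, h=0.000 m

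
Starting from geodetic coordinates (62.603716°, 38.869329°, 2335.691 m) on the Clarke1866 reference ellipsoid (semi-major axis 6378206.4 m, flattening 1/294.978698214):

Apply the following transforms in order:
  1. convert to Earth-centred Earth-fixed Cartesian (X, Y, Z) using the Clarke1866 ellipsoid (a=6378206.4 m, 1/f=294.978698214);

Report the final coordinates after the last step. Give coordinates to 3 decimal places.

start: φ=62.603716°, λ=38.869329°, h=2335.691 m
→ ECEF (a=6378206.400, f=1/294.978698214): X=2291995.2323, Y=1847382.1223, Z=5641669.1192

X=2291995.232 m, Y=1847382.122 m, Z=5641669.119 m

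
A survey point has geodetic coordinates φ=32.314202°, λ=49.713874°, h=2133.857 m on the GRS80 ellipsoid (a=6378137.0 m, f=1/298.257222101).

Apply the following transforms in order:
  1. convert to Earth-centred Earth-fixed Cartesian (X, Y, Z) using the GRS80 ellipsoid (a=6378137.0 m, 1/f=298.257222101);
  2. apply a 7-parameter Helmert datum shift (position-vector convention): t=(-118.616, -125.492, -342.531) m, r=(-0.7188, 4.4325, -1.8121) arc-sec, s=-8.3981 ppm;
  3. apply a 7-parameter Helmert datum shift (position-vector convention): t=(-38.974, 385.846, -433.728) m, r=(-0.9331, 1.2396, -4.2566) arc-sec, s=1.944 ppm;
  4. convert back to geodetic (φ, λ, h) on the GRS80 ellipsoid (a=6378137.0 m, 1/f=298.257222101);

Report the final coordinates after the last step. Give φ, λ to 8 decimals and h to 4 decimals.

start: φ=32.314202°, λ=49.713874°, h=2133.857 m
→ ECEF (a=6378137.000, f=1/298.257222101): X=3489932.8508, Y=4117208.2282, Z=3391068.7957
→ Helmert 7p (PV): X=3489893.9679, Y=4117029.3169, Z=3390608.4426
→ Helmert 7p (PV): X=3489967.1166, Y=4117366.4852, Z=3390141.7079
→ geod (Bowring, a=6378137.000): φ=32.30644989°, λ=49.71468279°, h=1759.0810 m

φ=32.30644989°, λ=49.71468279°, h=1759.0810 m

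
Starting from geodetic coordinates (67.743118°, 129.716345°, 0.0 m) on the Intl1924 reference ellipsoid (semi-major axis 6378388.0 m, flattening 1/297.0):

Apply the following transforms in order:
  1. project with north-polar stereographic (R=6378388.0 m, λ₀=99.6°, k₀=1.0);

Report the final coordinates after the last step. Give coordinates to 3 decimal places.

start: φ=67.743118°, λ=129.716345°, h=0.000 m
→ stereo (R=6378388.0, λ₀=99.6°): E=1259088.5760, N=-2170614.3760

E=1259088.576 m, N=-2170614.376 m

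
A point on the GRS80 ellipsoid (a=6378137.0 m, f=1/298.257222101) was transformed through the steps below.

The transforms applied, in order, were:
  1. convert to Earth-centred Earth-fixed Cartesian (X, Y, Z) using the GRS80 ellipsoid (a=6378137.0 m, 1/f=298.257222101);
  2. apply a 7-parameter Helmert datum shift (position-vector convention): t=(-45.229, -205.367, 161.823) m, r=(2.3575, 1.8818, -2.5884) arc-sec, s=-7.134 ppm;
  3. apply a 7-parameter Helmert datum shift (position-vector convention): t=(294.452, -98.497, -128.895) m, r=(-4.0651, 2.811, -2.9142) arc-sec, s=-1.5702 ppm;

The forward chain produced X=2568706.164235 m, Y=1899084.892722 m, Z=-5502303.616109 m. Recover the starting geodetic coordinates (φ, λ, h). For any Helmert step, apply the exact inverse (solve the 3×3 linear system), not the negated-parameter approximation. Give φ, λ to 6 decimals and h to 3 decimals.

φ=-60.027483°, λ=36.483990°, h=349.553 m

start: X=2568706.1642, Y=1899084.8927, Z=-5502303.6161 m
→ Helmert⁻¹: X=2568463.8940, Y=1899331.0967, Z=-5502110.9250
→ Helmert⁻¹: X=2568553.8087, Y=1899519.3591, Z=-5502310.2785
→ geod (Bowring, a=6378137.000): φ=-60.02748300°, λ=36.48399000°, h=349.5530 m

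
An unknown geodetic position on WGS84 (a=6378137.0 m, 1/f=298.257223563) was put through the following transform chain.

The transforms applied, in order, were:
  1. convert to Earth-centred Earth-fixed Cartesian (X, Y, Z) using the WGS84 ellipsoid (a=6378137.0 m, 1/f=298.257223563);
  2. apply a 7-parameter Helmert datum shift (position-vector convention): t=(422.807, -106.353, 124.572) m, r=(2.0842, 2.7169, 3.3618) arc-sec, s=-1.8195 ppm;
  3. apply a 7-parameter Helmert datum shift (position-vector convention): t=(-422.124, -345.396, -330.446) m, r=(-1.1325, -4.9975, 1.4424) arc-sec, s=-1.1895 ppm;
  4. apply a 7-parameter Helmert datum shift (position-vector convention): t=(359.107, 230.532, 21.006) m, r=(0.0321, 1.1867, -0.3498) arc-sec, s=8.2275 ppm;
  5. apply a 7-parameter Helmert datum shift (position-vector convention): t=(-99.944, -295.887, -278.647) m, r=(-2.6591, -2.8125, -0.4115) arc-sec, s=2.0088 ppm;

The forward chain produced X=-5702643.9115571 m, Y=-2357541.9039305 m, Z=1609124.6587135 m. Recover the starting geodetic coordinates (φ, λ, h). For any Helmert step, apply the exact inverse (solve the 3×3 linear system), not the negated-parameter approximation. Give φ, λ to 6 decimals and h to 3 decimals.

φ=14.714365°, λ=-157.545469°, h=446.247 m

start: X=-5702643.9116, Y=-2357541.9039, Z=1609124.6587 m
→ Helmert⁻¹: X=-5702505.8641, Y=-2357273.4067, Z=1609447.4394
→ Helmert⁻¹: X=-5702823.3124, Y=-2357493.9634, Z=1609380.7489
→ Helmert⁻¹: X=-5702385.4505, Y=-2357120.3335, Z=1609838.3284
→ Helmert⁻¹: X=-5702878.2502, Y=-2356909.0561, Z=1609665.3829
→ geod (Bowring, a=6378137.000): φ=14.71436500°, λ=-157.54546900°, h=446.2470 m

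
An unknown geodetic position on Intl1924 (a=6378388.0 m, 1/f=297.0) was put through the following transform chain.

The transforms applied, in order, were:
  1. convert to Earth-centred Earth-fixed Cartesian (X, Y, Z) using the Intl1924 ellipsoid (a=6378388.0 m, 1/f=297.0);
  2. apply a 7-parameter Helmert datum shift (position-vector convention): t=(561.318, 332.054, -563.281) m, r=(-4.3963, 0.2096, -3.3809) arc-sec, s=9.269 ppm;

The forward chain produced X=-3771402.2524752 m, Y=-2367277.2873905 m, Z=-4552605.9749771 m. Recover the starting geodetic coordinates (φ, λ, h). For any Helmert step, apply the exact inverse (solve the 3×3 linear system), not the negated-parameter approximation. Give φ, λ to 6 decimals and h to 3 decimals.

start: X=-3771402.2525, Y=-2367277.2874, Z=-4552605.9750 m
→ Helmert⁻¹: X=-3771885.1761, Y=-2367552.1996, Z=-4552054.7960
→ geod (Bowring, a=6378388.000): φ=-45.82105800°, λ=-147.88416300°, h=785.2480 m

φ=-45.821058°, λ=-147.884163°, h=785.248 m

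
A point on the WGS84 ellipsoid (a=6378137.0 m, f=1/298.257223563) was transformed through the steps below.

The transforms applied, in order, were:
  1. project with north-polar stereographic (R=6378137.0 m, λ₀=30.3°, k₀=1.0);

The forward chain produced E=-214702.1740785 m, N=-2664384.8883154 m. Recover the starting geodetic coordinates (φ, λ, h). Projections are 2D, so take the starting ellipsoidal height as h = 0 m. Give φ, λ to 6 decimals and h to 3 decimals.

φ=66.330314°, λ=25.692931°, h=0.000 m

start: E=-214702.1741, N=-2664384.8883 m
→ stereo⁻¹: φ=66.33031400°, λ=25.69293100°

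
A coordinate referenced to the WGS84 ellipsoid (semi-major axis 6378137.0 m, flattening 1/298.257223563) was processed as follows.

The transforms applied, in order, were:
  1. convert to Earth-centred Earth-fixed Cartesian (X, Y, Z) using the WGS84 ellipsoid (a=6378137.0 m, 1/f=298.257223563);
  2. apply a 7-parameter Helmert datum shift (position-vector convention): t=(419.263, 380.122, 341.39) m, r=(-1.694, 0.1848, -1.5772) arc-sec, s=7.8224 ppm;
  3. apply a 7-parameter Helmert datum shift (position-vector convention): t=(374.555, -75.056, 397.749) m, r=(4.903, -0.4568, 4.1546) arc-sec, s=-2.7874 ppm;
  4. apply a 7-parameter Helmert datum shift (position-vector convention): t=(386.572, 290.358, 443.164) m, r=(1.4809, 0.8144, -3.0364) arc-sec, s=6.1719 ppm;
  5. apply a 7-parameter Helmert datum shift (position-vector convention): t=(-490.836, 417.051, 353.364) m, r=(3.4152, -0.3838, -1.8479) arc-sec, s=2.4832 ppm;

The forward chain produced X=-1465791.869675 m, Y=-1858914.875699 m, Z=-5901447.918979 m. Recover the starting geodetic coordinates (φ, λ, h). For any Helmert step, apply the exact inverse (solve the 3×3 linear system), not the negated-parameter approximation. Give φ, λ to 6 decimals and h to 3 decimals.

φ=-68.268230°, λ=-128.250225°, h=640.984 m

start: X=-1465791.8697, Y=-1858914.8757, Z=-5901447.9190 m
→ Helmert⁻¹: X=-1465291.7181, Y=-1859438.1544, Z=-5901753.1138
→ Helmert⁻¹: X=-1465618.5629, Y=-1859780.9847, Z=-5902152.2845
→ Helmert⁻¹: X=-1466047.7367, Y=-1859821.8886, Z=-5902519.0308
→ Helmert⁻¹: X=-1466436.0164, Y=-1860150.1941, Z=-5902830.8374
→ geod (Bowring, a=6378137.000): φ=-68.26823000°, λ=-128.25022500°, h=640.9840 m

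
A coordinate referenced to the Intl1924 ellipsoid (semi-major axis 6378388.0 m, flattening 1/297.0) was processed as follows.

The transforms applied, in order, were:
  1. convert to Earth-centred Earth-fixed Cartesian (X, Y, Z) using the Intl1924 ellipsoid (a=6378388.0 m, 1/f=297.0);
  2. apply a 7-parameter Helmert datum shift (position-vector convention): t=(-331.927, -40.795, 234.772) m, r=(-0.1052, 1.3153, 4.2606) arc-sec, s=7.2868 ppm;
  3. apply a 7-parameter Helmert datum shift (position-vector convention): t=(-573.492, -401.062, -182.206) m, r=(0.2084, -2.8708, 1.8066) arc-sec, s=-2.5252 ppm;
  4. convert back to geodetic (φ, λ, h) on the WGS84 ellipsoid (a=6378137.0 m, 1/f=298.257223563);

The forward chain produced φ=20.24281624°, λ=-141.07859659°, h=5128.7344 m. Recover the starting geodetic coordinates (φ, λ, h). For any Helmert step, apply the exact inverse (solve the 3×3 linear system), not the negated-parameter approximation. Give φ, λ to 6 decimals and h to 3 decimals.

start: φ=20.242816°, λ=-141.078597°, h=5128.734 m
→ ECEF (a=6378137.000, f=1/298.257223563): X=-4661360.9337, Y=-3764120.0154, Z=2194711.8049
→ Helmert⁻¹: X=-4660801.6263, Y=-3763685.4175, Z=2194968.2253
→ Helmert⁻¹: X=-4660527.4738, Y=-3763522.0494, Z=2194685.8223
→ geod (Bowring, a=6378388.000): φ=20.24632900°, λ=-141.07803800°, h=3918.8040 m

φ=20.246329°, λ=-141.078038°, h=3918.804 m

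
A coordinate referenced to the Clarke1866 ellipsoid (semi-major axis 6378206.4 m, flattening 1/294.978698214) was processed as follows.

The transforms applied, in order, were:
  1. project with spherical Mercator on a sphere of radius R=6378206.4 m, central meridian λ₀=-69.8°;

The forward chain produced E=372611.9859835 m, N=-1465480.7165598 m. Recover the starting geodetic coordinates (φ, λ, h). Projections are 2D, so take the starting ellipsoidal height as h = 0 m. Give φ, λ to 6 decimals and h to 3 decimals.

φ=-13.050171°, λ=-66.452806°, h=0.000 m

start: E=372611.9860, N=-1465480.7166 m
→ merc⁻¹: φ=-13.05017100°, λ=-66.45280600°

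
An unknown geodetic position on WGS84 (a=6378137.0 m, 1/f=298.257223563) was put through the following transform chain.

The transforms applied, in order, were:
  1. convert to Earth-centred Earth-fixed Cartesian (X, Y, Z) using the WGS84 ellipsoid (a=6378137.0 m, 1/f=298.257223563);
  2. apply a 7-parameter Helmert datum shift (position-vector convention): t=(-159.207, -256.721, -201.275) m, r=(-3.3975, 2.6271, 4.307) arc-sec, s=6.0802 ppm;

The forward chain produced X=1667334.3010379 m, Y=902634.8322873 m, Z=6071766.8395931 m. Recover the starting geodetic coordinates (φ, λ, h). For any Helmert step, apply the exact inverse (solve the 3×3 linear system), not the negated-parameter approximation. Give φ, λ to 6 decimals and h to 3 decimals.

start: X=1667334.3010, Y=902634.8323, Z=6071766.8396 m
→ Helmert⁻¹: X=1667424.8838, Y=902751.2315, Z=6071967.3030
→ geod (Bowring, a=6378137.000): φ=72.76692000°, λ=28.43131100°, h=2492.4330 m

φ=72.766920°, λ=28.431311°, h=2492.433 m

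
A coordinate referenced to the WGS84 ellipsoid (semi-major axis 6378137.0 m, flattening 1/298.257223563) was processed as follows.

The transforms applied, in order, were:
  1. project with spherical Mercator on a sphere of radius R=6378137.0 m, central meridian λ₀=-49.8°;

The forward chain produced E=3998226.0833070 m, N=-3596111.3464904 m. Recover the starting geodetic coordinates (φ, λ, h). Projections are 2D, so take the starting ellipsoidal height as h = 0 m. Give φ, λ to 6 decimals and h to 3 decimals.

φ=-30.717470°, λ=-13.883324°, h=0.000 m

start: E=3998226.0833, N=-3596111.3465 m
→ merc⁻¹: φ=-30.71747000°, λ=-13.88332400°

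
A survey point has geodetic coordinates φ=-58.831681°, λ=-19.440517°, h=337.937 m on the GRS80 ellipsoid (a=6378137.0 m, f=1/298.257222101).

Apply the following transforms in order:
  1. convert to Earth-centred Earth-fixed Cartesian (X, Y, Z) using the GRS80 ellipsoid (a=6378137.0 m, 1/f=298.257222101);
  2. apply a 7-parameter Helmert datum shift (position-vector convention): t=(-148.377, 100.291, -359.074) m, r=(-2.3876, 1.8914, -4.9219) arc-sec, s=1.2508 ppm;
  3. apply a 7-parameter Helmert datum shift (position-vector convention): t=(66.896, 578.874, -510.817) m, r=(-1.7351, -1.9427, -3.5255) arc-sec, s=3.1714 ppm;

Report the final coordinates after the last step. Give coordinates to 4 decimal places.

start: φ=-58.831681°, λ=-19.440517°, h=337.937 m
→ ECEF (a=6378137.000, f=1/298.257222101): X=3120651.6368, Y=-1101435.9933, Z=-5434544.9728
→ Helmert 7p (PV): X=3120431.0470, Y=-1101474.4524, Z=-5434926.7104
→ Helmert 7p (PV): X=3120540.2015, Y=-1100998.1253, Z=-5435416.1083

X=3120540.2015 m, Y=-1100998.1253 m, Z=-5435416.1083 m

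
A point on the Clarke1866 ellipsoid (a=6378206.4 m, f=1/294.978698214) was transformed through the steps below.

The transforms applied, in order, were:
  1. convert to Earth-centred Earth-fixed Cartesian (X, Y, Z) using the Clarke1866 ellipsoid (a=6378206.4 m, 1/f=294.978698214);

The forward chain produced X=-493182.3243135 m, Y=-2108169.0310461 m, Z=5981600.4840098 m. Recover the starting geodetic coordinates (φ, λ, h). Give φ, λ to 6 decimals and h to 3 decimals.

start: X=-493182.3243, Y=-2108169.0310, Z=5981600.4840 m
→ geod (Bowring, a=6378206.400): φ=70.22603900°, λ=-103.16691200°, h=2302.3000 m

φ=70.226039°, λ=-103.166912°, h=2302.300 m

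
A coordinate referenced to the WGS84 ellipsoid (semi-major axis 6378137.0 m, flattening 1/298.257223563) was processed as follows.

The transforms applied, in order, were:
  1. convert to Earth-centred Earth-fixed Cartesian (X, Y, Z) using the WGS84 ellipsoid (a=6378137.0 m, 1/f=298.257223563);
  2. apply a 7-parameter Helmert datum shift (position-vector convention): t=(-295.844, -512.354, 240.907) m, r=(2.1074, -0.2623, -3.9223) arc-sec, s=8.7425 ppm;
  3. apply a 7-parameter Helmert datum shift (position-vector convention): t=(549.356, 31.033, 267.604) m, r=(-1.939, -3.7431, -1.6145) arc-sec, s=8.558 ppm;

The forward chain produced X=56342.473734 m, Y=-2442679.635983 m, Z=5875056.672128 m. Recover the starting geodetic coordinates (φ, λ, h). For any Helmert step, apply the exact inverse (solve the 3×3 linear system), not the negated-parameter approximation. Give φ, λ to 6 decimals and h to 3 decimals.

start: X=56342.4737, Y=-2442679.6360, Z=5875056.6721 m
→ Helmert⁻¹: X=55918.3692, Y=-2442744.5522, Z=5874714.8142
→ Helmert⁻¹: X=56267.6316, Y=-2442149.7582, Z=5874447.4299
→ geod (Bowring, a=6378137.000): φ=67.55684400°, λ=-88.68012700°, h=2214.6460 m

φ=67.556844°, λ=-88.680127°, h=2214.646 m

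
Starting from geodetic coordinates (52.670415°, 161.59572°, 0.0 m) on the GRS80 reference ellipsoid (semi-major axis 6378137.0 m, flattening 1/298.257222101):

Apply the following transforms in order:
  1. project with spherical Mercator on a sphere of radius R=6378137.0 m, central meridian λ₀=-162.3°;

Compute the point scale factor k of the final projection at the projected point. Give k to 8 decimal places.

1.64907906

start: φ=52.670415°, λ=161.595720°, h=0.000 m
→ into merc (λ₀=-162.3°): φ=52.67041500°, λ−λ₀=-36.10428000°
scale k = 1.64907906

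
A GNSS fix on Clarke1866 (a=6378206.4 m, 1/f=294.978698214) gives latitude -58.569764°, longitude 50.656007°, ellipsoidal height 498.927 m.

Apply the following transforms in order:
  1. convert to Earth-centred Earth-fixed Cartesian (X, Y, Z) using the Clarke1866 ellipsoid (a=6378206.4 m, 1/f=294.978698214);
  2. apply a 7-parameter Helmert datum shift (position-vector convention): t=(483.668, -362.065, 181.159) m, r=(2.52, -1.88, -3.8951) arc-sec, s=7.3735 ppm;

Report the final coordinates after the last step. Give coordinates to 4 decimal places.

X=2114564.6176 m, Y=2578404.3033 m, Z=-5419133.9434 m

start: φ=-58.569764°, λ=50.656007°, h=498.927 m
→ ECEF (a=6378206.400, f=1/294.978698214): X=2113967.2706, Y=2578721.0644, Z=-5419325.9162
→ Helmert 7p (PV): X=2114564.6176, Y=2578404.3033, Z=-5419133.9434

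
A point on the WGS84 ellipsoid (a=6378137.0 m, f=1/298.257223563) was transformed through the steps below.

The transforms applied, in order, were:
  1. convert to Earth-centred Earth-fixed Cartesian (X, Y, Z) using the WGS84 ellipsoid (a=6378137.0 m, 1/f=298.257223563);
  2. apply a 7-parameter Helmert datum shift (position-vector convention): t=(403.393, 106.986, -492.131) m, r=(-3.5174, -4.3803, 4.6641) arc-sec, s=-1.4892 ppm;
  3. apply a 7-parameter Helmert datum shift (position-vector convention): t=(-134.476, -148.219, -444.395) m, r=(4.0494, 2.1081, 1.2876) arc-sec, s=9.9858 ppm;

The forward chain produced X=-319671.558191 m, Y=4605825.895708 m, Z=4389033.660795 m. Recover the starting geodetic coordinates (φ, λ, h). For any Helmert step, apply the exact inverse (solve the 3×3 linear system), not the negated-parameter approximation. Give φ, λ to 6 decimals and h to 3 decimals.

start: X=-319671.5582, Y=4605825.8957, Z=4389033.6608 m
→ Helmert⁻¹: X=-319549.9991, Y=4606016.2873, Z=4389340.5323
→ Helmert⁻¹: X=-319756.4945, Y=4605848.5302, Z=4389924.5339
→ geod (Bowring, a=6378137.000): φ=43.74834000°, λ=93.97133100°, h=2877.2760 m

φ=43.748340°, λ=93.971331°, h=2877.276 m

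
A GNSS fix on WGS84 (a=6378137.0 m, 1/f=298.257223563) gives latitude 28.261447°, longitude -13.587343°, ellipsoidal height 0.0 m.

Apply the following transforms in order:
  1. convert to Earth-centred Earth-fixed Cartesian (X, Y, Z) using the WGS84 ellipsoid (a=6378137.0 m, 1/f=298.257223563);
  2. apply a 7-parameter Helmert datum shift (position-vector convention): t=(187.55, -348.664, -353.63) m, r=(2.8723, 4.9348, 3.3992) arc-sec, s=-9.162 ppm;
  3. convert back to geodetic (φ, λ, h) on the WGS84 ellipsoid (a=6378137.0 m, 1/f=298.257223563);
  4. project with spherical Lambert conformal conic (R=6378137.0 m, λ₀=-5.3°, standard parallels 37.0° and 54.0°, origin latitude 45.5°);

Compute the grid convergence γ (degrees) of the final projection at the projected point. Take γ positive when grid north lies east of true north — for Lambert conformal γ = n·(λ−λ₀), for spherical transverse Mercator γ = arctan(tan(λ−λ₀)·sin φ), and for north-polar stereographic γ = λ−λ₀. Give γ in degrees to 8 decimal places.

-5.93460249

start: φ=28.261447°, λ=-13.587343°, h=0.000 m
→ ECEF (a=6378137.000, f=1/298.257223563): X=5464714.1146, Y=-1320775.7053, Z=3002056.6465
→ Helmert 7p (PV): X=5464945.1851, Y=-1321064.0160, Z=3001526.3798
→ geod (Bowring, a=6378137.000): φ=28.25598356°, λ=-13.58964566°, h=6.4420 m
→ into lcc (λ₀=-5.3°): φ=28.25598356°, λ−λ₀=-8.28964566°
convergence γ = -5.93460249°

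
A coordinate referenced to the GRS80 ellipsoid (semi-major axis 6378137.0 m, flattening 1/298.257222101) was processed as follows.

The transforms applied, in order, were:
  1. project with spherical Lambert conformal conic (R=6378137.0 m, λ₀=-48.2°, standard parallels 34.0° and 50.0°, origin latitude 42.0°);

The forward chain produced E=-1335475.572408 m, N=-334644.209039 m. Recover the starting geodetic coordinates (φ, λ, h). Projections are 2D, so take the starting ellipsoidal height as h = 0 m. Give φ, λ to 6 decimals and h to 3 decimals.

start: E=-1335475.5724, N=-334644.2090 m
→ lcc⁻¹: φ=37.87304600°, λ=-63.58852800°

φ=37.873046°, λ=-63.588528°, h=0.000 m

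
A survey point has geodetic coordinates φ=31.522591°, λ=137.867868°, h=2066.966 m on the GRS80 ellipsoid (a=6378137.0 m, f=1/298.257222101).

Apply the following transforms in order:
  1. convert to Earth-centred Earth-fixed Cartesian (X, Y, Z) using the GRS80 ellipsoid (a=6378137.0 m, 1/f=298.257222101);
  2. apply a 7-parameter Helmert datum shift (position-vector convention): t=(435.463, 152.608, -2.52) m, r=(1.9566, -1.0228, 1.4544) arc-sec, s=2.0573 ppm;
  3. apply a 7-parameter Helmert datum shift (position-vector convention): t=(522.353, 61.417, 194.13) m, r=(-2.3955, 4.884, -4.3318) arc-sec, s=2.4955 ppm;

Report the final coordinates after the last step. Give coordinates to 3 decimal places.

start: φ=31.522591°, λ=137.867868°, h=2066.966 m
→ ECEF (a=6378137.000, f=1/298.257222101): X=-4037035.2655, Y=3651855.7915, Z=3316503.1780
→ Helmert 7p (PV): X=-4036650.3031, Y=3651955.9867, Z=3316522.1037
→ Helmert 7p (PV): X=-4035982.7983, Y=3652149.8090, Z=3316777.6785

X=-4035982.798 m, Y=3652149.809 m, Z=3316777.678 m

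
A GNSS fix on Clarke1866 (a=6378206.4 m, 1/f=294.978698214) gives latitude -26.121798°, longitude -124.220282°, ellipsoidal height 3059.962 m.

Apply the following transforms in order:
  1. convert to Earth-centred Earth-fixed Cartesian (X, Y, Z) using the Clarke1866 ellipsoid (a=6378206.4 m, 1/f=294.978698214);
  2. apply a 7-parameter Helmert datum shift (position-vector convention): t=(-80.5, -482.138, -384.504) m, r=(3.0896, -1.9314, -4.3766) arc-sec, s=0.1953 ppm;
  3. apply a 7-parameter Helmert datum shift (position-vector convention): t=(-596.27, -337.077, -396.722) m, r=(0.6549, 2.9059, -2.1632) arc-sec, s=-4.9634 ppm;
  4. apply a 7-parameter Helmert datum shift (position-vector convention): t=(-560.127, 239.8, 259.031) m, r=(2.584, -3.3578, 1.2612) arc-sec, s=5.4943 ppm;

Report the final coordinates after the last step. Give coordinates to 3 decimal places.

start: φ=-26.121798°, λ=-124.220282°, h=3059.962 m
→ ECEF (a=6378206.400, f=1/294.978698214): X=-3224240.2840, Y=-4740714.8344, Z=-2792372.8692
→ Helmert 7p (PV): X=-3224395.8570, Y=-4741087.6587, Z=-2792859.1196
→ Helmert 7p (PV): X=-3225065.1910, Y=-4741358.5207, Z=-2793211.6069
→ Helmert 7p (PV): X=-3225568.5753, Y=-4741129.4985, Z=-2793079.8221

X=-3225568.575 m, Y=-4741129.498 m, Z=-2793079.822 m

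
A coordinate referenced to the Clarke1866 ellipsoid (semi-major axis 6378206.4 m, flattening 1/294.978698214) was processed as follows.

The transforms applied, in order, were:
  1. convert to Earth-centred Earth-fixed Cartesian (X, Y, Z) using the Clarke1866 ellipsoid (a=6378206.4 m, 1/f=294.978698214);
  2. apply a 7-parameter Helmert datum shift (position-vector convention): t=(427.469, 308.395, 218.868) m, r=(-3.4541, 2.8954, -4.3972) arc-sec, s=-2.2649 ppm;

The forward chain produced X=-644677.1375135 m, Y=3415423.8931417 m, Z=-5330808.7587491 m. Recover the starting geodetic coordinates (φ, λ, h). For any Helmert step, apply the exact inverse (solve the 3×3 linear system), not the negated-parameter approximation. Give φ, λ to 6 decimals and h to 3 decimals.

φ=-57.075024°, λ=100.696688°, h=889.011 m

start: X=-644677.1375, Y=3415423.8931, Z=-5330808.7587 m
→ Helmert⁻¹: X=-645104.0409, Y=3415198.7531, Z=-5330991.5658
→ geod (Bowring, a=6378206.400): φ=-57.07502400°, λ=100.69668800°, h=889.0110 m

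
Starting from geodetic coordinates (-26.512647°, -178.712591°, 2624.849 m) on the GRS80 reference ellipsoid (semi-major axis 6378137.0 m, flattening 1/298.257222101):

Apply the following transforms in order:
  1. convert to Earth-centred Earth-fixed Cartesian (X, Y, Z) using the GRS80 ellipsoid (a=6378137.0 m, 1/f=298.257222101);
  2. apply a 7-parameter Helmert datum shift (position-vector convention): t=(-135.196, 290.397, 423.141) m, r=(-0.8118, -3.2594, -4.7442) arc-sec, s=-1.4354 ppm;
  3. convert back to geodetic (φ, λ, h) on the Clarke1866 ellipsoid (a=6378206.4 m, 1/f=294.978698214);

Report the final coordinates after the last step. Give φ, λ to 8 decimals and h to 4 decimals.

φ=-26.51132801°, λ=-178.71672883°, h=2520.0812 m

start: φ=-26.512647°, λ=-178.712591°, h=2624.849 m
→ ECEF (a=6378137.000, f=1/298.257222101): X=-5712102.7709, Y=-128369.8455, Z=-2831170.5423
→ Helmert 7p (PV): X=-5712187.9822, Y=-127959.0257, Z=-2830833.0949
→ geod (Bowring, a=6378206.400): φ=-26.51132801°, λ=-178.71672883°, h=2520.0812 m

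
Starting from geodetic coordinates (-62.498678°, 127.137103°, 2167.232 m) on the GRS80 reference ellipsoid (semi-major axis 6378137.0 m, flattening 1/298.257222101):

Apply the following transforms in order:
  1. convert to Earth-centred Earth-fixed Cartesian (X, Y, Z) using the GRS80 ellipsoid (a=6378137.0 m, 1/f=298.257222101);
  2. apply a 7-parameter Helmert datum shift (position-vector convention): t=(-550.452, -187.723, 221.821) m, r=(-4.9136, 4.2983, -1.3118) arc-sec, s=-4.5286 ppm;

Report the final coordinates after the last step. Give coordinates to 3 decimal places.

X=-1784055.125 m, Y=2354598.503 m, Z=-5636087.315 m

start: φ=-62.498678°, λ=127.137103°, h=2167.232 m
→ ECEF (a=6378137.000, f=1/298.257222101): X=-1783410.2729, Y=2354919.8149, Z=-5636315.7267
→ Helmert 7p (PV): X=-1784055.1251, Y=2354598.5028, Z=-5636087.3154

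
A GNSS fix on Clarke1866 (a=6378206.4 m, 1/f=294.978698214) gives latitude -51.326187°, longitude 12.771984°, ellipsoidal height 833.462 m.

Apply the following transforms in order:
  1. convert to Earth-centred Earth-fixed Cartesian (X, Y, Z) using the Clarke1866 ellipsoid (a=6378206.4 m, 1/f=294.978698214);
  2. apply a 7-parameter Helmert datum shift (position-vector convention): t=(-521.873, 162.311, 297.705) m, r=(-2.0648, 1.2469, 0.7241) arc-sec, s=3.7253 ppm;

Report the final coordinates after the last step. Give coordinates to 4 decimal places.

start: φ=-51.326187°, λ=12.771984°, h=833.462 m
→ ECEF (a=6378206.400, f=1/294.978698214): X=3895587.5567, Y=883052.8471, Z=-4956748.1246
→ Helmert 7p (PV): X=3895047.1316, Y=883182.5040, Z=-4956501.2742

X=3895047.1316 m, Y=883182.5040 m, Z=-4956501.2742 m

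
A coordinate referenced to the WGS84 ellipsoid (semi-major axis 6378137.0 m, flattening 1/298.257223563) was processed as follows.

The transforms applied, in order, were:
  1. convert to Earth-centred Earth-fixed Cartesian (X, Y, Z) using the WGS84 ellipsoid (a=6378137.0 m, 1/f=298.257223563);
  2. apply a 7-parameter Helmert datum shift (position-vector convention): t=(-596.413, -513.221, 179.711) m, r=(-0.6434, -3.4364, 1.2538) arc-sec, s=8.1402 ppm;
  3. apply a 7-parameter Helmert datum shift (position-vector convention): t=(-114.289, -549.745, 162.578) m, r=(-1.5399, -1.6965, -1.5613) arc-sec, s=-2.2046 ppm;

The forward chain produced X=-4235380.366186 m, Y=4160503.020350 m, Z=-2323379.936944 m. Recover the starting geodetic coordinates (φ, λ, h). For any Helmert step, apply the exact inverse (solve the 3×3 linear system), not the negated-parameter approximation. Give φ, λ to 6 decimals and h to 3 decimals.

φ=-21.503837°, λ=135.499153°, h=471.333 m

start: X=-4235380.3662, Y=4160503.0204, Z=-2323379.9369 m
→ Helmert⁻¹: X=-4235326.0212, Y=4161047.2263, Z=-2323481.7376
→ Helmert⁻¹: X=-4234708.5513, Y=4161559.5605, Z=-2323559.0017
→ geod (Bowring, a=6378137.000): φ=-21.50383700°, λ=135.49915300°, h=471.3330 m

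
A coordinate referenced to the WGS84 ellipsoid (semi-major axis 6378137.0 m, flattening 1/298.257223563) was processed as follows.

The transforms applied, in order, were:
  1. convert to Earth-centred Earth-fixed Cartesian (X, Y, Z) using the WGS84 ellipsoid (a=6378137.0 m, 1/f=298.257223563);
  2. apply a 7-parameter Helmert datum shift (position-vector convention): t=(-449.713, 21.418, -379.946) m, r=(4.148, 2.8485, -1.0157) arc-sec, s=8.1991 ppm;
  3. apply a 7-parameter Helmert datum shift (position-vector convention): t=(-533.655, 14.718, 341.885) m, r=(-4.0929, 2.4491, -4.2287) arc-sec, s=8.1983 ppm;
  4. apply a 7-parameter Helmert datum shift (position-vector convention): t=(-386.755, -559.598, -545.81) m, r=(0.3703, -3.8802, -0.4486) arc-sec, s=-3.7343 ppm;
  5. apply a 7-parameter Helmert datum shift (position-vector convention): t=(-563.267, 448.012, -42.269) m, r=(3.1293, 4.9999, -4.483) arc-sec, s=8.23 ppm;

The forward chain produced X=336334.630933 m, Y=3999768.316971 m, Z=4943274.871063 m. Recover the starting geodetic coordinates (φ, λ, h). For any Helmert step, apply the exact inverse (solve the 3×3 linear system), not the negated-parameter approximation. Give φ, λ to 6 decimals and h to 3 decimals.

start: X=336334.6309, Y=3999768.3170, Z=4943274.8711 m
→ Helmert⁻¹: X=336688.3775, Y=3999369.7035, Z=4943223.9428
→ Helmert⁻¹: X=337160.6928, Y=3999953.8472, Z=4943774.6908
→ Helmert⁻¹: X=337550.8811, Y=3999815.1639, Z=4943475.6544
→ Helmert⁻¹: X=337909.8539, Y=3999862.0343, Z=4943739.2946
→ geod (Bowring, a=6378137.000): φ=51.11294800°, λ=85.17109700°, h=2950.5280 m

φ=51.112948°, λ=85.171097°, h=2950.528 m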